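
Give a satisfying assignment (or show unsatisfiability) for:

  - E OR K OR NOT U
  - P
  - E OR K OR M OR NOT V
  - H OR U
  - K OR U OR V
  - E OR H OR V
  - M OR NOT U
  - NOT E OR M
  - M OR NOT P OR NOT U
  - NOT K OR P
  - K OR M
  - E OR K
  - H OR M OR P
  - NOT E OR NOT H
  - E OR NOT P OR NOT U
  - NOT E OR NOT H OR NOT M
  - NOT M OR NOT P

V = False; E = False; H = True; K = True; P = True; M = False; U = False

Unit clause (P) forces P = True.
In (NOT M OR NOT P) only NOT M is left, so M = False.
In (M OR NOT U) only NOT U is left, so U = False.
In (NOT E OR M) only NOT E is left, so E = False.
In (K OR M) only K is left, so K = True.
In (H OR U) only H is left, so H = True.
Set V = False.
All clauses satisfied.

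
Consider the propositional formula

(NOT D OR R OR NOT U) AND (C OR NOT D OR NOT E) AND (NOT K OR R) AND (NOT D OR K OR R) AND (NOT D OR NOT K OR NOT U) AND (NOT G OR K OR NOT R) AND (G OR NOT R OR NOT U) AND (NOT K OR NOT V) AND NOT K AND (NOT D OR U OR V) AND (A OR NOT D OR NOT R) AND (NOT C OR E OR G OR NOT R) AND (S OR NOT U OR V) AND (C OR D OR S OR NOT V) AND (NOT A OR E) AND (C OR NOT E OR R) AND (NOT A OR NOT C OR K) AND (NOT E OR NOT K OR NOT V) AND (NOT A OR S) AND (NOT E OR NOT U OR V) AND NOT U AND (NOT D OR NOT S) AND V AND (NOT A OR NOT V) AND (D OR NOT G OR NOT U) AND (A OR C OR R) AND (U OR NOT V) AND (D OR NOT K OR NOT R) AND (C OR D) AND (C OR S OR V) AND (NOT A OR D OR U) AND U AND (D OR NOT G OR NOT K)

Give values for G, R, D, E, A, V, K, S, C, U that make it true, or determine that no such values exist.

Unsatisfiable — no assignment works.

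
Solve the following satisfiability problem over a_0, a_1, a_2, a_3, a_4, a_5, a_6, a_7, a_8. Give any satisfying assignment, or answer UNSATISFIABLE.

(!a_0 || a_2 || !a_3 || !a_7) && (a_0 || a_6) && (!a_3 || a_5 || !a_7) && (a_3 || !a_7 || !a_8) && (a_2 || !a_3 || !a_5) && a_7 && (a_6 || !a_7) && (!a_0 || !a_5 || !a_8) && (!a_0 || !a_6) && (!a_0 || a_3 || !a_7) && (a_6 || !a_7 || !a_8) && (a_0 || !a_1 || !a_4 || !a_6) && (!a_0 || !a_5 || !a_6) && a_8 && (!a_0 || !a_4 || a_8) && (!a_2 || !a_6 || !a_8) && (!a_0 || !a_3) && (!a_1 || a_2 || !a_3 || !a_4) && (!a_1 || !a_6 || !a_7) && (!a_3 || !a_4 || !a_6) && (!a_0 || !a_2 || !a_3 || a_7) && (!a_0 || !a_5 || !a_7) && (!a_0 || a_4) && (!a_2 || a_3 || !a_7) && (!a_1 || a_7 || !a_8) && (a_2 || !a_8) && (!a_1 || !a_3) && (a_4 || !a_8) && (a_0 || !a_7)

No satisfying assignment exists.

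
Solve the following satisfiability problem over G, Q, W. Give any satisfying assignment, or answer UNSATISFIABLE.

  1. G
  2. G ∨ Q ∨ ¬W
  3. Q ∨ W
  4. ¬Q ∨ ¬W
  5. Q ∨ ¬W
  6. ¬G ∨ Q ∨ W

Unit clause (G) forces G = True.
Set Q = True.
  then (¬Q ∨ ¬W) forces W = False.
All clauses satisfied.

G=T, Q=T, W=F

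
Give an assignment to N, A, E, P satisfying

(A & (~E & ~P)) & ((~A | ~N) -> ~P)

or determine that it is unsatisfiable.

N=F, A=T, E=F, P=F

  A & (~E & ~P) = True
    ~E & ~P = True
      ~E = True
      ~P = True
  (~A | ~N) -> ~P = True
    ~A | ~N = True
      ~A = False
      ~N = True
    ~P = True
Both conjuncts True, so the formula holds.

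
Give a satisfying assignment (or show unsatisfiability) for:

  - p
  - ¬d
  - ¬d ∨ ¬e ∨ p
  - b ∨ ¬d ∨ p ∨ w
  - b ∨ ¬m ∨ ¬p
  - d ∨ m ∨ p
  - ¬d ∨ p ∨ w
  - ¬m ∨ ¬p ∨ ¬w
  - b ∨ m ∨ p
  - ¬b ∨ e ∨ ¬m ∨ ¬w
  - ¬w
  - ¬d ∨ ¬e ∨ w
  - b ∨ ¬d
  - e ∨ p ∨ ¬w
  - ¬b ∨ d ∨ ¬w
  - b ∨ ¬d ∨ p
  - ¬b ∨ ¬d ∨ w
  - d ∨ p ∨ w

Unit clause (p) forces p = True.
Unit clause (¬d) forces d = False.
Unit clause (¬w) forces w = False.
Set e = False.
Set b = True.
Set m = False.
All clauses satisfied.

e: False; p: True; b: True; w: False; m: False; d: False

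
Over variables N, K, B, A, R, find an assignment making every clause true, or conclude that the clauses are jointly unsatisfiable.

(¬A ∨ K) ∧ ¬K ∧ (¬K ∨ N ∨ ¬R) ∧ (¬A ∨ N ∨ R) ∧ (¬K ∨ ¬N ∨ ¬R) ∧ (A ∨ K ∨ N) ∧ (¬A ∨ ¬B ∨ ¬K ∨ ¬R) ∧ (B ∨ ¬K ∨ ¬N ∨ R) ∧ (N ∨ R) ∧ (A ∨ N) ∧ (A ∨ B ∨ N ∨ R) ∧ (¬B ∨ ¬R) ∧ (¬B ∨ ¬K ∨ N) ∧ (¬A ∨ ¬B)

N: True, K: False, B: False, A: False, R: False

Unit clause (¬K) forces K = False.
In (¬A ∨ K) only ¬A is left, so A = False.
In (A ∨ K ∨ N) only N is left, so N = True.
Set B = False.
Set R = False.
All clauses satisfied.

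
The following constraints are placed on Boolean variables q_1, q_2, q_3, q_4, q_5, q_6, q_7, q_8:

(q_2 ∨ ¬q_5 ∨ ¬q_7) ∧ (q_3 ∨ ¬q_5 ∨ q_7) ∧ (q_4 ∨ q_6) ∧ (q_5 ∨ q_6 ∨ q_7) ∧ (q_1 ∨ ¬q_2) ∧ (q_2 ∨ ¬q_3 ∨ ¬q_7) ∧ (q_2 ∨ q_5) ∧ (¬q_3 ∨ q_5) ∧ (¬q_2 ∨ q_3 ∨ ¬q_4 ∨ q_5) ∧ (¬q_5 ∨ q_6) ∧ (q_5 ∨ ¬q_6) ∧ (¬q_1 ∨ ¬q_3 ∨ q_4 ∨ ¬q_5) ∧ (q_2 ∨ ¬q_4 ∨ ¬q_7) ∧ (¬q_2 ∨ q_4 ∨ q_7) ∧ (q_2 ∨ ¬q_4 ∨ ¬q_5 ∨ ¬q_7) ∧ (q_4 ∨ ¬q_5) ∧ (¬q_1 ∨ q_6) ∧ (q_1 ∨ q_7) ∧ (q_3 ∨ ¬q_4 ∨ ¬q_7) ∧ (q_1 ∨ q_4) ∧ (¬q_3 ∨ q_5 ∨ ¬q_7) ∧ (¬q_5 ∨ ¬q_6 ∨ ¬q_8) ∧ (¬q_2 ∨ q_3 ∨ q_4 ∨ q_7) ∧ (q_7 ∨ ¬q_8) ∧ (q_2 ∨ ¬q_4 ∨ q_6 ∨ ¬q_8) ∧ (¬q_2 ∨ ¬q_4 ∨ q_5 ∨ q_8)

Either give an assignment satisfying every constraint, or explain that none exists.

q_1 = True, q_2 = True, q_3 = True, q_4 = True, q_5 = True, q_6 = True, q_7 = True, q_8 = False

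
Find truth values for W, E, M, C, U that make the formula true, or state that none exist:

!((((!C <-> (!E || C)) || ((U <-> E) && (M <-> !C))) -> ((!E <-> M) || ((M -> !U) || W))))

W = False; E = True; M = True; C = False; U = True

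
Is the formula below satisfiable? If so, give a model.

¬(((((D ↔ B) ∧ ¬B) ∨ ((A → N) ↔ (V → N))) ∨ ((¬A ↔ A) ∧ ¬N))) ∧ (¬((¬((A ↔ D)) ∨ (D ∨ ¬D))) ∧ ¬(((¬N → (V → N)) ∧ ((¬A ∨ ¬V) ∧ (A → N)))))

The conjunct ¬((¬((A ↔ D)) ∨ (D ∨ ¬D))) is unsatisfiable on its own:
  D=F, A=F: evaluates to False.
  D=F, A=T: evaluates to False.
  D=T, A=F: evaluates to False.
  D=T, A=T: evaluates to False.
So the whole conjunction is unsatisfiable.

The formula is unsatisfiable.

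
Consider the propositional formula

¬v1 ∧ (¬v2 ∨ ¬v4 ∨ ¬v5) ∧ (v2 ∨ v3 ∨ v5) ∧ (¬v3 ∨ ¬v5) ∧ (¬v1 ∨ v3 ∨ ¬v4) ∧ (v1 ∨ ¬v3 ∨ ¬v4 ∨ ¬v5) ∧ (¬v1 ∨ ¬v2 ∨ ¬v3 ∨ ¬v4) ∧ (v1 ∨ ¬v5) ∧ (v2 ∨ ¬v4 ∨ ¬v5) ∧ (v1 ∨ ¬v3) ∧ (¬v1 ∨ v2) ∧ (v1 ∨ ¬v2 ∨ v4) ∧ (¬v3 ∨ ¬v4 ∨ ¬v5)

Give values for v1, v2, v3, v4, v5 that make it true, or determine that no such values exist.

v1: False, v2: True, v3: False, v4: True, v5: False

Unit clause (¬v1) forces v1 = False.
In (v1 ∨ ¬v5) only ¬v5 is left, so v5 = False.
In (v1 ∨ ¬v3) only ¬v3 is left, so v3 = False.
In (v2 ∨ v3 ∨ v5) only v2 is left, so v2 = True.
In (v1 ∨ ¬v2 ∨ v4) only v4 is left, so v4 = True.
All clauses satisfied.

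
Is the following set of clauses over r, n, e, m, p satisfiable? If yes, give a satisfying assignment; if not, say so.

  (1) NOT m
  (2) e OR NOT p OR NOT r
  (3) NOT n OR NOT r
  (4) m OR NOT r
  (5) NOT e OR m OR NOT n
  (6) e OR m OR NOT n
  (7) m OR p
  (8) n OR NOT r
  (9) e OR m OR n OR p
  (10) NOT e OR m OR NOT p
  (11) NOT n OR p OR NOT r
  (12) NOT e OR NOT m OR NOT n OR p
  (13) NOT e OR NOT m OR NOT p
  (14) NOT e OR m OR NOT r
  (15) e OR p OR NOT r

r = False, n = False, e = False, m = False, p = True

Unit clause (NOT m) forces m = False.
In (m OR NOT r) only NOT r is left, so r = False.
In (m OR p) only p is left, so p = True.
In (NOT e OR m OR NOT p) only NOT e is left, so e = False.
In (e OR m OR NOT n) only NOT n is left, so n = False.
All clauses satisfied.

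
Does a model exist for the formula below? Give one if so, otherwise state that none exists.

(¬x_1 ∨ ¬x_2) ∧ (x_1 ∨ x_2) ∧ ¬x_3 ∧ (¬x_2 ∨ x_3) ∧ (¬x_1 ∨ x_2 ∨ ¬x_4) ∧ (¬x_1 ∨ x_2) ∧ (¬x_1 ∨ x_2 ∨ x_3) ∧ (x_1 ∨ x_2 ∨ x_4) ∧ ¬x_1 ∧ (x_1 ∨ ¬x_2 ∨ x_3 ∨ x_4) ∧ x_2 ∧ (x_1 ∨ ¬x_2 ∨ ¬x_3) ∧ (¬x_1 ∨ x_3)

Unsatisfiable

Case x_3 = True:
  Clause (¬x_3) is falsified — contradiction.
Case x_3 = False:
  (¬x_2 ∨ x_3) forces x_2 = False.
  Clause (x_2) is falsified — contradiction.
Both cases fail, so the formula is unsatisfiable.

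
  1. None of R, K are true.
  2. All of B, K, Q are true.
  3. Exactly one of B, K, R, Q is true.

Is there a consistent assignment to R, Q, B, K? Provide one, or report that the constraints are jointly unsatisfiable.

Unsatisfiable — no assignment works.

Case K = True:
  Constraint (1) is violated (K=T) — contradiction.
Case K = False:
  Constraint (2) is violated (K=F) — contradiction.
Both cases fail — unsatisfiable.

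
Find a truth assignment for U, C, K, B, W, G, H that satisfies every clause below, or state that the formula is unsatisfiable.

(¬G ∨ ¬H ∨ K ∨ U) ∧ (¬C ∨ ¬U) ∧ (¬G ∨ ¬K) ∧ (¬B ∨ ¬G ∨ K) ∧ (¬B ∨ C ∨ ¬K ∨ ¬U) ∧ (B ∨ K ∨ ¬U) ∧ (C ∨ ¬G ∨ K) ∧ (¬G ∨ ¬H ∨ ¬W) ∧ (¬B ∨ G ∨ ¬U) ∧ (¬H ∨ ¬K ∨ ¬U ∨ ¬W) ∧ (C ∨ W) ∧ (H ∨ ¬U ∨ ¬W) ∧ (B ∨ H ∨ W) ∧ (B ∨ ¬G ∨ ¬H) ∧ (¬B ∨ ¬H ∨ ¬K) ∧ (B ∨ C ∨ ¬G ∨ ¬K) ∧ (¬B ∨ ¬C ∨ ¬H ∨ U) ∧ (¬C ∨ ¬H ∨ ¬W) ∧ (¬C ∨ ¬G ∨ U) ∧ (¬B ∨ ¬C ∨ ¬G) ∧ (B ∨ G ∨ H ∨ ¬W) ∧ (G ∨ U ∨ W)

U: False, C: False, K: True, B: True, W: True, G: False, H: False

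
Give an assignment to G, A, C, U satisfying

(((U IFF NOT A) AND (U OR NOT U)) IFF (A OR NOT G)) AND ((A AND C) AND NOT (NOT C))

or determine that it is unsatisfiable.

G = False, A = True, C = True, U = False

  ((U IFF NOT A) AND (U OR NOT U)) IFF (A OR NOT G) = True
    (U IFF NOT A) AND (U OR NOT U) = True
      U IFF NOT A = True
        NOT A = False
      U OR NOT U = True
        NOT U = True
    A OR NOT G = True
      NOT G = True
  (A AND C) AND NOT (NOT C) = True
    A AND C = True
    NOT (NOT C) = True
      NOT C = False
Both conjuncts True, so the formula holds.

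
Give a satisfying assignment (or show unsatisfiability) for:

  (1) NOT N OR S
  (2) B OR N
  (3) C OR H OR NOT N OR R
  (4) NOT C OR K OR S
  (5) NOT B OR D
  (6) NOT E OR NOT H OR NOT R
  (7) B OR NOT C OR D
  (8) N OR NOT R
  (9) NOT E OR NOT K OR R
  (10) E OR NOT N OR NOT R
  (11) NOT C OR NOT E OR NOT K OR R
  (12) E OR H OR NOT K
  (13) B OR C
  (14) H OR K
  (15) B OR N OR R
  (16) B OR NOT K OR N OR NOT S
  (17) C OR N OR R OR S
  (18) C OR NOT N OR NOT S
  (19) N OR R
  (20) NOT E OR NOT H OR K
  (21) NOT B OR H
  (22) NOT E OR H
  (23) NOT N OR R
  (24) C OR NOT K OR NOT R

No satisfying assignment exists.

Case R = True:
  (N OR NOT R) forces N = True.
  (NOT N OR S) forces S = True.
  (E OR NOT N OR NOT R) forces E = True.
  (NOT E OR NOT H OR NOT R) forces H = False.
  Clause (NOT E OR H) is falsified — contradiction.
Case R = False:
  (N OR R) forces N = True.
  Clause (NOT N OR R) is falsified — contradiction.
Both cases fail, so the formula is unsatisfiable.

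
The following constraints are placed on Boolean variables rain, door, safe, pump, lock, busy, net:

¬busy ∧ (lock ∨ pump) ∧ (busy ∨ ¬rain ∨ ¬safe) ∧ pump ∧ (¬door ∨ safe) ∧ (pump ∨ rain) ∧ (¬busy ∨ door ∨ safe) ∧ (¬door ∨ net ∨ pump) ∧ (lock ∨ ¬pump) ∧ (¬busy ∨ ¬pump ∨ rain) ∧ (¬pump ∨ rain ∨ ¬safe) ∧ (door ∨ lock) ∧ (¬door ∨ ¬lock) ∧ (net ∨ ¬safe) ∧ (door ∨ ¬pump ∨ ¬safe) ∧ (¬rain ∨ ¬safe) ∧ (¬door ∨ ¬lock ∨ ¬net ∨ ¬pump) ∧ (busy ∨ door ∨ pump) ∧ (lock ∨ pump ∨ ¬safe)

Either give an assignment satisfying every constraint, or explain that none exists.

rain: False, door: False, safe: False, pump: True, lock: True, busy: False, net: True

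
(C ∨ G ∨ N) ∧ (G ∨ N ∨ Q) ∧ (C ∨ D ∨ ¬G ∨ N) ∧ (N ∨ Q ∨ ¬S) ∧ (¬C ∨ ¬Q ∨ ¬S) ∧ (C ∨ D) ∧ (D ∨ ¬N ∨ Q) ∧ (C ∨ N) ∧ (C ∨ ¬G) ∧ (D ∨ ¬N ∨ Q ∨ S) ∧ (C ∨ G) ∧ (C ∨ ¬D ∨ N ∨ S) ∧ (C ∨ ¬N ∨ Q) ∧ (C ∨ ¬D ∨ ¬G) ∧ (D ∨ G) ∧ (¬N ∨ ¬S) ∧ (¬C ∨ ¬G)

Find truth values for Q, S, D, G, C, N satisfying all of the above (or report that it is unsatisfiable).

Q=T; S=F; D=T; G=F; C=T; N=T

Set Q = True.
Try S = True:
  (¬C ∨ ¬Q ∨ ¬S) forces C = False.
  (C ∨ D) forces D = True.
  (C ∨ N) forces N = True.
  clause (¬N ∨ ¬S) is falsified — backtrack.
So S = False.
Set D = True.
Try G = True:
  (C ∨ ¬G) forces C = True.
  clause (¬C ∨ ¬G) is falsified — backtrack.
So G = False.
  then (C ∨ G) forces C = True.
Set N = True.
All clauses satisfied.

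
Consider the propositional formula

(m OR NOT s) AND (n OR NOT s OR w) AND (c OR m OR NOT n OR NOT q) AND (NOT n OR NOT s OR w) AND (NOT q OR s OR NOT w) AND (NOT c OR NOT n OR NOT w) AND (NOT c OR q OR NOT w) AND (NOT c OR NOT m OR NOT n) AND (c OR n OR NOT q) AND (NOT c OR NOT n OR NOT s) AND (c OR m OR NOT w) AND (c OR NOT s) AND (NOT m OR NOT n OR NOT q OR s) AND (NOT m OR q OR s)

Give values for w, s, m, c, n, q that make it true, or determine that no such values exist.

w = False, s = False, m = False, c = False, n = False, q = False

Set w = False.
Set s = False.
Set m = False.
Set c = False.
Set n = False.
  then (c OR n OR NOT q) forces q = False.
All clauses satisfied.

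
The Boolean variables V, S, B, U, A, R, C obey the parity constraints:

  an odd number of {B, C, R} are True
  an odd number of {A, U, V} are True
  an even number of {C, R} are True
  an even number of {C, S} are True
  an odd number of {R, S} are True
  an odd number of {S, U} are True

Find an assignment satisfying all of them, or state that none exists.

No satisfying assignment exists.

Adding constraints 3, 4, 5 mod 2: every variable appears an even number of times on the left, so the left side is 0.
But the right sides sum to 1 (mod 2). 0 ≠ 1 — the system is inconsistent.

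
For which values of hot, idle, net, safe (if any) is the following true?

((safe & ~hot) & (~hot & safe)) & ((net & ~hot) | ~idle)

hot: False; idle: False; net: True; safe: True

  (safe & ~hot) & (~hot & safe) = True
    safe & ~hot = True
      ~hot = True
    ~hot & safe = True
      ~hot = True
  (net & ~hot) | ~idle = True
    net & ~hot = True
      ~hot = True
    ~idle = True
Both conjuncts True, so the formula holds.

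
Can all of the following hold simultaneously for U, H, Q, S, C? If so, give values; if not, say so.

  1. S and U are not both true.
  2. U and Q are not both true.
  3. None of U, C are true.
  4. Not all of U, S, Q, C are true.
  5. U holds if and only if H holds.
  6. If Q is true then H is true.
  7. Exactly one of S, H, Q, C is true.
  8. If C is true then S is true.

U=F, H=F, Q=F, S=T, C=F

  (1) S=T, U=F — not both ✓
  (2) U=F, Q=F — not both ✓
  (3) {U, C}: 0 true — none ✓
  (4) {U, S, Q, C}: 1/4 true — not all ✓
  (5) U=F, H=F — same ✓
  (6) Q=F ⇒ H: vacuous ✓
  (7) {S, H, Q, C}: 1 true — exactly one ✓
  (8) C=F ⇒ S: vacuous ✓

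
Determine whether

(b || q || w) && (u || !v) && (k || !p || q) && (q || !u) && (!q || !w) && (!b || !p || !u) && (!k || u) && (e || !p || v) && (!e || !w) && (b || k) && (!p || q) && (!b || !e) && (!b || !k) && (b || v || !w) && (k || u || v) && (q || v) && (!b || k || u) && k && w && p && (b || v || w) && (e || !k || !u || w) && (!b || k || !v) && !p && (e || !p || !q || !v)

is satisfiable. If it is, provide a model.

No satisfying assignment exists.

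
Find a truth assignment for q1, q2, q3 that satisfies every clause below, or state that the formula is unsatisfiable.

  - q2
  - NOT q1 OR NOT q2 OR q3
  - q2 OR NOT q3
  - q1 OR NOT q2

q1 = True, q2 = True, q3 = True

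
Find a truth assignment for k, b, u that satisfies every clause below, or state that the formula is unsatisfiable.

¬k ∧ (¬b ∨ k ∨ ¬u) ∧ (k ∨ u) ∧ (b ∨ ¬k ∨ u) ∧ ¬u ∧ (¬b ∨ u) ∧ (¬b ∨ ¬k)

Case k = True:
  Clause (¬k) is falsified — contradiction.
Case k = False:
  (k ∨ u) forces u = True.
  Clause (¬u) is falsified — contradiction.
Both cases fail, so the formula is unsatisfiable.

Unsatisfiable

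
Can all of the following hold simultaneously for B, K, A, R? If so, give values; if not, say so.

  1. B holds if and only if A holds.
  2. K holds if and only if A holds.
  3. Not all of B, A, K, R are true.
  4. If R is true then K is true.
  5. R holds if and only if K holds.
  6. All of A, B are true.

Case B = True:
  (1) with B=T forces A = True.
  (2) with A=T forces K = True.
  (3) with B=T, A=T, K=T forces R = False.
  Constraint (5) is violated (R=F, K=T) — contradiction.
Case B = False:
  Constraint (6) is violated (B=F) — contradiction.
Both cases fail — unsatisfiable.

The formula is unsatisfiable.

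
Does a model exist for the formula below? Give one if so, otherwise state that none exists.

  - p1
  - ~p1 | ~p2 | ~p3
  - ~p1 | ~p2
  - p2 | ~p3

Unit clause (p1) forces p1 = True.
In (~p1 | ~p2) only ~p2 is left, so p2 = False.
In (p2 | ~p3) only ~p3 is left, so p3 = False.
Check each clause:
  (p1): p1 holds.
  (~p1 | ~p2 | ~p3): ~p2 holds.
  (~p1 | ~p2): ~p2 holds.
  (p2 | ~p3): ~p3 holds.
All clauses satisfied.

p1 = True, p2 = False, p3 = False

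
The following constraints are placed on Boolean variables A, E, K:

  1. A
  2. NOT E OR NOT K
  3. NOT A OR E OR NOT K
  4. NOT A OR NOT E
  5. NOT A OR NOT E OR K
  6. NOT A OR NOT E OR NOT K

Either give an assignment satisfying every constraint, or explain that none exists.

Unit clause (A) forces A = True.
In (NOT A OR NOT E) only NOT E is left, so E = False.
In (NOT A OR E OR NOT K) only NOT K is left, so K = False.
All clauses satisfied.

A = True, E = False, K = False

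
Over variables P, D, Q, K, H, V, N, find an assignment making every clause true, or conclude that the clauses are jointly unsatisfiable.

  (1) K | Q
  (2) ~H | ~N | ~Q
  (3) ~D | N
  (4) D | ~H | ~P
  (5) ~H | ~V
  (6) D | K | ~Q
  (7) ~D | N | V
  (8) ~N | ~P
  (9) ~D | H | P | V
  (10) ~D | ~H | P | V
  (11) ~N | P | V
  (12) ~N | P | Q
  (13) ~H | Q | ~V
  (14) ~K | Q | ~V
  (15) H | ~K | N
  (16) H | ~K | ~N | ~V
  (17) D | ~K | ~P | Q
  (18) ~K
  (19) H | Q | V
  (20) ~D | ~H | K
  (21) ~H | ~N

Unit clause (~K) forces K = False.
In (K | Q) only Q is left, so Q = True.
In (D | K | ~Q) only D is left, so D = True.
In (~D | ~H | K) only ~H is left, so H = False.
In (~D | N) only N is left, so N = True.
In (~N | ~P) only ~P is left, so P = False.
In (~D | H | P | V) only V is left, so V = True.
All clauses satisfied.

P = False, D = True, Q = True, K = False, H = False, V = True, N = True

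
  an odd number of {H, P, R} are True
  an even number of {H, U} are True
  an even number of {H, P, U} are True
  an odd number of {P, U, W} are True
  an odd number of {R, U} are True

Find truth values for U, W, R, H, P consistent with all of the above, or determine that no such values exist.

U = False; W = True; R = True; H = False; P = False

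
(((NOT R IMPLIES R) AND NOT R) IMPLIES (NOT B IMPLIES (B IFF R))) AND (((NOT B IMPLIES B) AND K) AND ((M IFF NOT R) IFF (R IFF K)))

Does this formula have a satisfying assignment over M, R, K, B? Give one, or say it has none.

M: False, R: False, K: True, B: True

  ((NOT R IMPLIES R) AND NOT R) IMPLIES (NOT B IMPLIES (B IFF R)) = True
    (NOT R IMPLIES R) AND NOT R = False
      NOT R IMPLIES R = False
        NOT R = True
      NOT R = True
    NOT B IMPLIES (B IFF R) = True
      NOT B = False
      B IFF R = False
  ((NOT B IMPLIES B) AND K) AND ((M IFF NOT R) IFF (R IFF K)) = True
    (NOT B IMPLIES B) AND K = True
      NOT B IMPLIES B = True
        NOT B = False
    (M IFF NOT R) IFF (R IFF K) = True
      M IFF NOT R = False
        NOT R = True
      R IFF K = False
Both conjuncts True, so the formula holds.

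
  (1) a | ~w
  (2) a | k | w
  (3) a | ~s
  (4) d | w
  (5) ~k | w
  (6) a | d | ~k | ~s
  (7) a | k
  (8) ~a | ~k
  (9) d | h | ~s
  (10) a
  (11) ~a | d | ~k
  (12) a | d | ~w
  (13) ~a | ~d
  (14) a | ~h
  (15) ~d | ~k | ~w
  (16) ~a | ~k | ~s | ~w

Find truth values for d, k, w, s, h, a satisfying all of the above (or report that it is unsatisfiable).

d = False, k = False, w = True, s = False, h = True, a = True

Unit clause (a) forces a = True.
In (~a | ~d) only ~d is left, so d = False.
In (d | w) only w is left, so w = True.
In (~a | ~k) only ~k is left, so k = False.
Set s = False.
Set h = True.
All clauses satisfied.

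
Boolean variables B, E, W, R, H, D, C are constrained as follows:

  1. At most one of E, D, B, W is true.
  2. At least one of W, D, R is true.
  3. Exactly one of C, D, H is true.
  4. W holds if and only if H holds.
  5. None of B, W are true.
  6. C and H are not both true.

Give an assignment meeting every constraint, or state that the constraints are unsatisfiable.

B = False, E = True, W = False, R = True, H = False, D = False, C = True

  (1) {E, D, B, W}: 1 true — at most one ✓
  (2) {W, D, R}: 1 true — at least one ✓
  (3) {C, D, H}: 1 true — exactly one ✓
  (4) W=F, H=F — same ✓
  (5) {B, W}: 0 true — none ✓
  (6) C=T, H=F — not both ✓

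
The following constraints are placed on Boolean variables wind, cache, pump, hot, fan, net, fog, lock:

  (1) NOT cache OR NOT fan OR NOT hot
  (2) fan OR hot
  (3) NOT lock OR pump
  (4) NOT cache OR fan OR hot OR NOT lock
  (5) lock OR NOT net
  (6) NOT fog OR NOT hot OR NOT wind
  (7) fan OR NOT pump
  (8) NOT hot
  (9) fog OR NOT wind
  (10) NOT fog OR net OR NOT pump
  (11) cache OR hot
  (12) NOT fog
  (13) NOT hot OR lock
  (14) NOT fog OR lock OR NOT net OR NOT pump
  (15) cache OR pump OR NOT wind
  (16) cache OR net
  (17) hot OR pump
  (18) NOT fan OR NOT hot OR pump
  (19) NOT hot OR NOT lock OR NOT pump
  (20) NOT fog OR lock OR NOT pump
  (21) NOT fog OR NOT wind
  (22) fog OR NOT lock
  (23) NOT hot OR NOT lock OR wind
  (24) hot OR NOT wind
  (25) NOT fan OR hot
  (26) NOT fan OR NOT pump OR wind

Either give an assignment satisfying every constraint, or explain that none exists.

The formula is unsatisfiable.

Case hot = True:
  Clause (NOT hot) is falsified — contradiction.
Case hot = False:
  (fan OR hot) forces fan = True.
  Clause (NOT fan OR hot) is falsified — contradiction.
Both cases fail, so the formula is unsatisfiable.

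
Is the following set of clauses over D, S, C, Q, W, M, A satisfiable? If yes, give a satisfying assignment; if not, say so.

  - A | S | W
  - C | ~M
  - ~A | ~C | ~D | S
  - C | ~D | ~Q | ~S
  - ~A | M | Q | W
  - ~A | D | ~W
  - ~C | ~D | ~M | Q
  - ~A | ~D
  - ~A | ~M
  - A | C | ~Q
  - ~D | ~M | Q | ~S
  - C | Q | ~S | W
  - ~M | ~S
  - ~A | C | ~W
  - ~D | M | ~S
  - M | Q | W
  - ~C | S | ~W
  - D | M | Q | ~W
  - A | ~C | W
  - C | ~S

Set D = True.
  then (~A | ~D) forces A = False.
Try S = True:
  (~M | ~S) forces M = False.
  clause (~D | M | ~S) is falsified — backtrack.
So S = False.
  then (A | S | W) forces W = True.
  then (~C | S | ~W) forces C = False.
  then (C | ~M) forces M = False.
  then (A | C | ~Q) forces Q = False.
All clauses satisfied.

D: True; S: False; C: False; Q: False; W: True; M: False; A: False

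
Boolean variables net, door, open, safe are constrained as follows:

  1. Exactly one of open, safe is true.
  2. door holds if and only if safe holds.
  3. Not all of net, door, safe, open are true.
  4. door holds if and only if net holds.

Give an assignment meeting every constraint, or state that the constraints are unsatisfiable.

net: False, door: False, open: True, safe: False

  (1) {open, safe}: 1 true — exactly one ✓
  (2) door=F, safe=F — same ✓
  (3) {net, door, safe, open}: 1/4 true — not all ✓
  (4) door=F, net=F — same ✓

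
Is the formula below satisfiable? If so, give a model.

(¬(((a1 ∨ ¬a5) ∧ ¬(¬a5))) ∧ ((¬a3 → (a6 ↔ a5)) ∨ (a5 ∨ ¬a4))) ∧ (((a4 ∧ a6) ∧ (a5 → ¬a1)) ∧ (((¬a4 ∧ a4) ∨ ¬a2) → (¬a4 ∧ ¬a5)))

a1 = False; a2 = True; a3 = False; a4 = True; a5 = True; a6 = True

  ¬(((a1 ∨ ¬a5) ∧ ¬(¬a5))) ∧ ((¬a3 → (a6 ↔ a5)) ∨ (a5 ∨ ¬a4)) = True
    ¬(((a1 ∨ ¬a5) ∧ ¬(¬a5))) = True
      (a1 ∨ ¬a5) ∧ ¬(¬a5) = False
        a1 ∨ ¬a5 = False
          ¬a5 = False
        ¬(¬a5) = True
          ¬a5 = False
    (¬a3 → (a6 ↔ a5)) ∨ (a5 ∨ ¬a4) = True
      ¬a3 → (a6 ↔ a5) = True
        ¬a3 = True
        a6 ↔ a5 = True
      a5 ∨ ¬a4 = True
        ¬a4 = False
  ((a4 ∧ a6) ∧ (a5 → ¬a1)) ∧ (((¬a4 ∧ a4) ∨ ¬a2) → (¬a4 ∧ ¬a5)) = True
    (a4 ∧ a6) ∧ (a5 → ¬a1) = True
      a4 ∧ a6 = True
      a5 → ¬a1 = True
        ¬a1 = True
    ((¬a4 ∧ a4) ∨ ¬a2) → (¬a4 ∧ ¬a5) = True
      (¬a4 ∧ a4) ∨ ¬a2 = False
        ¬a4 ∧ a4 = False
          ¬a4 = False
        ¬a2 = False
      ¬a4 ∧ ¬a5 = False
        ¬a4 = False
        ¬a5 = False
Both conjuncts True, so the formula holds.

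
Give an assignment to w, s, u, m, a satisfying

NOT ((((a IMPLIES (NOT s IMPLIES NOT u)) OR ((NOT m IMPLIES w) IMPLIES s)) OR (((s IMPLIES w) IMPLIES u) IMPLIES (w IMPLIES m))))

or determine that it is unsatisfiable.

w = True, s = False, u = True, m = False, a = True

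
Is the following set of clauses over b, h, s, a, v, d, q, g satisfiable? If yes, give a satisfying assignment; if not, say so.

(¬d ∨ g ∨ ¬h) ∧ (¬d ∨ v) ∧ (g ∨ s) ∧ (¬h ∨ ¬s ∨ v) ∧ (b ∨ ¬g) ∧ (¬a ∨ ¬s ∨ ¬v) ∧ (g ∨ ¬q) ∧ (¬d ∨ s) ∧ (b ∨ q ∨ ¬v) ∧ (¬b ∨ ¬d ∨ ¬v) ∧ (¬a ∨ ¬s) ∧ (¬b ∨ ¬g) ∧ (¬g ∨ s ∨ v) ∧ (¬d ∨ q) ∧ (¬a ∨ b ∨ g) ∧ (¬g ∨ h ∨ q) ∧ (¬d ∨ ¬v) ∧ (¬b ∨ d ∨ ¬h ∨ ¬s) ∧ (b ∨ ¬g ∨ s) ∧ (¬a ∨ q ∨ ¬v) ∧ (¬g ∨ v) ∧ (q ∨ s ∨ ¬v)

b = True; h = False; s = True; a = False; v = True; d = False; q = False; g = False

Set b = True.
  then (¬b ∨ ¬g) forces g = False.
  then (g ∨ s) forces s = True.
  then (g ∨ ¬q) forces q = False.
  then (¬a ∨ ¬s) forces a = False.
  then (¬d ∨ q) forces d = False.
  then (¬b ∨ d ∨ ¬h ∨ ¬s) forces h = False.
Set v = True.
All clauses satisfied.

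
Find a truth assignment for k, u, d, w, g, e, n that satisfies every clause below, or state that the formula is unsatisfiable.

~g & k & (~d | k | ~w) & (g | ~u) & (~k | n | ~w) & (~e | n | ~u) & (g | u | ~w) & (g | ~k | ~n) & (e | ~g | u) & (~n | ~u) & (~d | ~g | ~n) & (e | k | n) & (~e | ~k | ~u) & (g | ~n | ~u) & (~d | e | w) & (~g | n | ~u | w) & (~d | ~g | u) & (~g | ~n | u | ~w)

k = True; u = False; d = True; w = False; g = False; e = True; n = False

Unit clause (~g) forces g = False.
Unit clause (k) forces k = True.
In (g | ~u) only ~u is left, so u = False.
In (g | u | ~w) only ~w is left, so w = False.
In (g | ~k | ~n) only ~n is left, so n = False.
Set d = True.
  then (~d | e | w) forces e = True.
All clauses satisfied.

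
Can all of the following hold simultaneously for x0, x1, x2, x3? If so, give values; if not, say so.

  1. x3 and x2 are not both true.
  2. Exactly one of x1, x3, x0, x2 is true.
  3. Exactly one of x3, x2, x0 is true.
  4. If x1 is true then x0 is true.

x0: True, x1: False, x2: False, x3: False

  (1) x3=F, x2=F — not both ✓
  (2) {x1, x3, x0, x2}: 1 true — exactly one ✓
  (3) {x3, x2, x0}: 1 true — exactly one ✓
  (4) x1=F ⇒ x0: vacuous ✓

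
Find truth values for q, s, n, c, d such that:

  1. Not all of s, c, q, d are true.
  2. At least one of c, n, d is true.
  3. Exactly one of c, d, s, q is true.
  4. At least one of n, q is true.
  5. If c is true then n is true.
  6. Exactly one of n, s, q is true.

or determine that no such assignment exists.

q=F; s=F; n=T; c=T; d=F

  (1) {s, c, q, d}: 1/4 true — not all ✓
  (2) {c, n, d}: 2 true — at least one ✓
  (3) {c, d, s, q}: 1 true — exactly one ✓
  (4) {n, q}: 1 true — at least one ✓
  (5) c=T ⇒ n: T ✓
  (6) {n, s, q}: 1 true — exactly one ✓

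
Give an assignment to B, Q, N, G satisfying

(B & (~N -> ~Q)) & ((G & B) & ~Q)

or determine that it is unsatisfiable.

B: True, Q: False, N: False, G: True

  B & (~N -> ~Q) = True
    ~N -> ~Q = True
      ~N = True
      ~Q = True
  (G & B) & ~Q = True
    G & B = True
    ~Q = True
Both conjuncts True, so the formula holds.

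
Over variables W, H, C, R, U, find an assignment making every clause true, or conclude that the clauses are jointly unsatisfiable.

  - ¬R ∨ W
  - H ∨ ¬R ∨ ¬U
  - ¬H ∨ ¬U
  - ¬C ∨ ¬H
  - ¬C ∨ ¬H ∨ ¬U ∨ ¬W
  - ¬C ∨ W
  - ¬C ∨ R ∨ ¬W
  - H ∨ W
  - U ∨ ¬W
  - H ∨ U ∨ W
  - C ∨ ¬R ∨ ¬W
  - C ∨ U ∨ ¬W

W = False, H = True, C = False, R = False, U = False

Set W = False.
  then (¬R ∨ W) forces R = False.
  then (¬C ∨ W) forces C = False.
  then (H ∨ W) forces H = True.
  then (¬H ∨ ¬U) forces U = False.
All clauses satisfied.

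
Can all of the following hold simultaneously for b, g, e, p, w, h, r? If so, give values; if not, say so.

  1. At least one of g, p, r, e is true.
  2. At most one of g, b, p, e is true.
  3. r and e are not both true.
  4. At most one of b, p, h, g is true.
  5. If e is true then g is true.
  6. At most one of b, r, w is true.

b: False, g: True, e: False, p: False, w: True, h: False, r: False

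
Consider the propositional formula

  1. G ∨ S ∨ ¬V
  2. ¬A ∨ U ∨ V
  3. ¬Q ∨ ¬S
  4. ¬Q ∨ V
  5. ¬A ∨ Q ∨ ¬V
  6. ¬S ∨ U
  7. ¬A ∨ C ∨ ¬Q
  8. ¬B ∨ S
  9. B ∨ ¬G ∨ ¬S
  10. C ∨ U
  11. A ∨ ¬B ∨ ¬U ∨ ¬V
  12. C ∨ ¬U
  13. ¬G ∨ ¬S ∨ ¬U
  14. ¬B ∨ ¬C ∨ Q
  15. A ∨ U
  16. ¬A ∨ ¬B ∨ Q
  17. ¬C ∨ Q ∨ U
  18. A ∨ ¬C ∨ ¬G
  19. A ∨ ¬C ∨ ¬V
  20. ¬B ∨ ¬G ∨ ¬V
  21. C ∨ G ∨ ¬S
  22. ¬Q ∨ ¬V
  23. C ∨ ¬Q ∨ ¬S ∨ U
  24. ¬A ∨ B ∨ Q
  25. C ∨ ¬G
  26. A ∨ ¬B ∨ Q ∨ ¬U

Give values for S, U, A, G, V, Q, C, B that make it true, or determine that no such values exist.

S = True, U = True, A = False, G = False, V = False, Q = False, C = True, B = False

Set S = True.
  then (¬Q ∨ ¬S) forces Q = False.
  then (¬S ∨ U) forces U = True.
  then (C ∨ ¬U) forces C = True.
  then (¬G ∨ ¬S ∨ ¬U) forces G = False.
  then (¬B ∨ ¬C ∨ Q) forces B = False.
  then (¬A ∨ B ∨ Q) forces A = False.
  then (A ∨ ¬C ∨ ¬V) forces V = False.
All clauses satisfied.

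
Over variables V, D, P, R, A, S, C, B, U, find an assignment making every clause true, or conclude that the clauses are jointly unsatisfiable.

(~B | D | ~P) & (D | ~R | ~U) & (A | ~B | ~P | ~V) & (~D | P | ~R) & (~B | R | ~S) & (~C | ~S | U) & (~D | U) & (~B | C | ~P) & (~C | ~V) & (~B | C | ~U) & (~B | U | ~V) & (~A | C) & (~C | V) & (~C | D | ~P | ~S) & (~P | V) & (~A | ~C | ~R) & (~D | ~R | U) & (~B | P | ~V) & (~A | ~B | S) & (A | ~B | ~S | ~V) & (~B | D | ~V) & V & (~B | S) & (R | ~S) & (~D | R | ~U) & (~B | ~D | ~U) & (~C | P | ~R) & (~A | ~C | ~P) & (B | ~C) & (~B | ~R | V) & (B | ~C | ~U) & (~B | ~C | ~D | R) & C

No satisfying assignment exists.

Case V = True:
  (~C | ~V) forces C = False.
  Clause (C) is falsified — contradiction.
Case V = False:
  Clause (V) is falsified — contradiction.
Both cases fail, so the formula is unsatisfiable.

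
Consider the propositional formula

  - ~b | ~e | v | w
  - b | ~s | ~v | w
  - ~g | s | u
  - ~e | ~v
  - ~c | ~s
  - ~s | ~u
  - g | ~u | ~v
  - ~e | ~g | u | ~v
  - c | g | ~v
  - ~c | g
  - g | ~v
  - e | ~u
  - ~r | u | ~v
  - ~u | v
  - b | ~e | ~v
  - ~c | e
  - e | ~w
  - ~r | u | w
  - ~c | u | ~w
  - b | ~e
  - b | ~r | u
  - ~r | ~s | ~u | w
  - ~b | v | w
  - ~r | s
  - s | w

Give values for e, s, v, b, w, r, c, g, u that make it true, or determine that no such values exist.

Set e = False.
  then (e | ~u) forces u = False.
  then (~c | e) forces c = False.
  then (e | ~w) forces w = False.
  then (~r | u | w) forces r = False.
  then (s | w) forces s = True.
Set v = True.
  then (b | ~s | ~v | w) forces b = True.
  then (c | g | ~v) forces g = True.
All clauses satisfied.

e=F, s=T, v=T, b=T, w=F, r=F, c=F, g=T, u=F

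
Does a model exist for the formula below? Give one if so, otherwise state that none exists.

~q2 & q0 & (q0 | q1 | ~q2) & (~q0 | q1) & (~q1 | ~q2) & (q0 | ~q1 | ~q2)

q0=T; q1=T; q2=F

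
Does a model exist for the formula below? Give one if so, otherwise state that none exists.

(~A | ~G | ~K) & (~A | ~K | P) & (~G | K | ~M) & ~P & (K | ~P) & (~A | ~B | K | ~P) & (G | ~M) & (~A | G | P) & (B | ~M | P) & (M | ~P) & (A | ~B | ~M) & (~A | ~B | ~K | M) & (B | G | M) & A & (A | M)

Unit clause (~P) forces P = False.
Unit clause (A) forces A = True.
In (~A | ~K | P) only ~K is left, so K = False.
In (~A | G | P) only G is left, so G = True.
In (~G | K | ~M) only ~M is left, so M = False.
Set B = False.
All clauses satisfied.

A: True; M: False; G: True; B: False; K: False; P: False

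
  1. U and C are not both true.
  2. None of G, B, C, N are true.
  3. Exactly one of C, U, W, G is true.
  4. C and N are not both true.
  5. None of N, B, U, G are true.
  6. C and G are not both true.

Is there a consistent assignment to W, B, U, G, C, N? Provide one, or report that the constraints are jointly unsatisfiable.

W = True; B = False; U = False; G = False; C = False; N = False

  (1) U=F, C=F — not both ✓
  (2) {G, B, C, N}: 0 true — none ✓
  (3) {C, U, W, G}: 1 true — exactly one ✓
  (4) C=F, N=F — not both ✓
  (5) {N, B, U, G}: 0 true — none ✓
  (6) C=F, G=F — not both ✓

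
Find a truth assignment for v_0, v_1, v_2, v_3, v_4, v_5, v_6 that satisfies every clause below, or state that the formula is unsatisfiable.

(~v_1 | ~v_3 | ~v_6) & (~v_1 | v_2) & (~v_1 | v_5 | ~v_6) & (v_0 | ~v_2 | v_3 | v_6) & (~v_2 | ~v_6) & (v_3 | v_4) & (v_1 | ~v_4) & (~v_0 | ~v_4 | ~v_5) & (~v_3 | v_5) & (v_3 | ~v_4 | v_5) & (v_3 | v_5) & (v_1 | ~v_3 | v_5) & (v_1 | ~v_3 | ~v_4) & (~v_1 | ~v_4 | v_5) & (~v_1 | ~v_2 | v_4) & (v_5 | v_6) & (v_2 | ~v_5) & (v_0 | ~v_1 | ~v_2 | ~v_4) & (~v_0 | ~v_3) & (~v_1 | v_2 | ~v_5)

v_0=F, v_1=F, v_2=T, v_3=T, v_4=F, v_5=T, v_6=F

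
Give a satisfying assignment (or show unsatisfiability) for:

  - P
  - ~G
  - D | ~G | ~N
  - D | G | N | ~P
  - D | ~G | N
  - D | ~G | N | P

G = False, N = True, P = True, D = False

Unit clause (P) forces P = True.
Unit clause (~G) forces G = False.
Set N = True.
Set D = False.
All clauses satisfied.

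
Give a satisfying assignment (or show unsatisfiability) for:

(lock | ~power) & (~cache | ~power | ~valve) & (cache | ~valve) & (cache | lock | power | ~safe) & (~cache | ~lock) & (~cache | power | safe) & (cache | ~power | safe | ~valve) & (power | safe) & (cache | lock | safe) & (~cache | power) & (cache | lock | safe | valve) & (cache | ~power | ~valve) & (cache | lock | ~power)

Try cache = True:
  (~cache | ~lock) forces lock = False.
  (lock | ~power) forces power = False.
  clause (~cache | power) is falsified — backtrack.
So cache = False.
  then (cache | ~valve) forces valve = False.
Set power = True.
  then (lock | ~power) forces lock = True.
Set safe = False.
All clauses satisfied.

cache: False, valve: False, power: True, lock: True, safe: False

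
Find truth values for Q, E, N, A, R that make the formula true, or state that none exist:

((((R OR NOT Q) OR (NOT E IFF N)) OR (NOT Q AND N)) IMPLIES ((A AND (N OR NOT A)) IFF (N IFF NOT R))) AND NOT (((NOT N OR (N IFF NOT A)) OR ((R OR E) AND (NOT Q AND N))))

Q: True, E: True, N: True, A: True, R: False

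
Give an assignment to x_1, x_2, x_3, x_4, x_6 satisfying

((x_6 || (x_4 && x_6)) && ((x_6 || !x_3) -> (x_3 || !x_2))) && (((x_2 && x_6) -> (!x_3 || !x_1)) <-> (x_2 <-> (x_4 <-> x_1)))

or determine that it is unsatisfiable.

x_1 = True, x_2 = False, x_3 = True, x_4 = False, x_6 = True

  (x_6 || (x_4 && x_6)) && ((x_6 || !x_3) -> (x_3 || !x_2)) = True
    x_6 || (x_4 && x_6) = True
      x_4 && x_6 = False
    (x_6 || !x_3) -> (x_3 || !x_2) = True
      x_6 || !x_3 = True
        !x_3 = False
      x_3 || !x_2 = True
        !x_2 = True
  ((x_2 && x_6) -> (!x_3 || !x_1)) <-> (x_2 <-> (x_4 <-> x_1)) = True
    (x_2 && x_6) -> (!x_3 || !x_1) = True
      x_2 && x_6 = False
      !x_3 || !x_1 = False
        !x_3 = False
        !x_1 = False
    x_2 <-> (x_4 <-> x_1) = True
      x_4 <-> x_1 = False
Both conjuncts True, so the formula holds.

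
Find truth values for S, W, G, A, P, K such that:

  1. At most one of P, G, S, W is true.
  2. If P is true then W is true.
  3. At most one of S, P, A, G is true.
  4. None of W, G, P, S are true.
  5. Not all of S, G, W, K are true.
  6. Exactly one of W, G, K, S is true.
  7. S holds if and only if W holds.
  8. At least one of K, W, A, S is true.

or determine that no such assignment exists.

S = False, W = False, G = False, A = True, P = False, K = True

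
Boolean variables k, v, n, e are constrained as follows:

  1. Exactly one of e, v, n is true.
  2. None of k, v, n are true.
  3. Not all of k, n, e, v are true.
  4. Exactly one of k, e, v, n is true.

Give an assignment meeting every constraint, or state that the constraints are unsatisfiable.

k=F, v=F, n=F, e=T

  (1) {e, v, n}: 1 true — exactly one ✓
  (2) {k, v, n}: 0 true — none ✓
  (3) {k, n, e, v}: 1/4 true — not all ✓
  (4) {k, e, v, n}: 1 true — exactly one ✓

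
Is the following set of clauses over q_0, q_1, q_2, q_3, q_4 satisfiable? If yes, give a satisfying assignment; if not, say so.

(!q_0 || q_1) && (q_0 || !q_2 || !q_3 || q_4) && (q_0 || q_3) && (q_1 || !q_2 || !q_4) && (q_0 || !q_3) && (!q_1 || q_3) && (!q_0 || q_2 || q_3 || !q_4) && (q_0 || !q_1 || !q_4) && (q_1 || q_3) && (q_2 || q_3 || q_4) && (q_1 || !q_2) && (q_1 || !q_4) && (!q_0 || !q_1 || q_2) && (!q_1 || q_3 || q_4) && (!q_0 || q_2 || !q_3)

q_0 = True, q_1 = True, q_2 = True, q_3 = True, q_4 = False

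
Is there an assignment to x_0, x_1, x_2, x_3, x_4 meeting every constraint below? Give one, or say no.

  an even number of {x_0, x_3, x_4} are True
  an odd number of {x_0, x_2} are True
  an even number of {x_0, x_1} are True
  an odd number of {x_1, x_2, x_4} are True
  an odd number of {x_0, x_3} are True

The formula is unsatisfiable.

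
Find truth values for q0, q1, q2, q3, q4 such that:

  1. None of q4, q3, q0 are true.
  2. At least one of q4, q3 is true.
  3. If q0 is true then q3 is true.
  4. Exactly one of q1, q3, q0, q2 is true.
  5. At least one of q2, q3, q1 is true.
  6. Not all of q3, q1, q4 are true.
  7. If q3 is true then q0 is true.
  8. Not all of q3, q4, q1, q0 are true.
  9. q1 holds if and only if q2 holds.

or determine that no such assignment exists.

Case q3 = True:
  Constraint (1) is violated (q3=T) — contradiction.
Case q3 = False:
  (1) forces q4 = False.
  Constraint (2) is violated (q4=F, q3=F) — contradiction.
Both cases fail — unsatisfiable.

UNSATISFIABLE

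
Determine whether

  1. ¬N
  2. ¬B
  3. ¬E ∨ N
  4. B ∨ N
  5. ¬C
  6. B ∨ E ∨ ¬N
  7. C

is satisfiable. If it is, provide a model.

No satisfying assignment exists.

Case C = True:
  Clause (¬C) is falsified — contradiction.
Case C = False:
  Clause (C) is falsified — contradiction.
Both cases fail, so the formula is unsatisfiable.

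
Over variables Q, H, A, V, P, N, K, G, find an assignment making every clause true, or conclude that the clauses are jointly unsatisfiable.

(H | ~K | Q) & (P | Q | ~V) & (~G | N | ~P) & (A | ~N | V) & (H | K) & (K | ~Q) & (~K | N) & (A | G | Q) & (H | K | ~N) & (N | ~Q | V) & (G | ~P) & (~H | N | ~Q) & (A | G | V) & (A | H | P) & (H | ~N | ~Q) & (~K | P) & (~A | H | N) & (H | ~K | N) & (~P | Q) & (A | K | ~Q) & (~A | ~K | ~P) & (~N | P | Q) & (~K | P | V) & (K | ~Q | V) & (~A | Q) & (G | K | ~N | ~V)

Q = False; H = True; A = False; V = False; P = False; N = False; K = False; G = True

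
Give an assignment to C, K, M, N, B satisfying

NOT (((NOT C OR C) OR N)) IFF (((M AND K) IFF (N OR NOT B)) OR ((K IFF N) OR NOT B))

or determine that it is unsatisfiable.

C = False, K = False, M = False, N = True, B = True

  NOT (((NOT C OR C) OR N)) IFF (((M AND K) IFF (N OR NOT B)) OR ((K IFF N) OR NOT B)) = True
    NOT (((NOT C OR C) OR N)) = False
      (NOT C OR C) OR N = True
        NOT C OR C = True
          NOT C = True
    ((M AND K) IFF (N OR NOT B)) OR ((K IFF N) OR NOT B) = False
      (M AND K) IFF (N OR NOT B) = False
        M AND K = False
        N OR NOT B = True
          NOT B = False
      (K IFF N) OR NOT B = False
        K IFF N = False
        NOT B = False
The formula evaluates to True.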